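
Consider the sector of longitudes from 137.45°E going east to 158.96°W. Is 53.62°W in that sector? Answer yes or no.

No

Band width going east from +137.45° to -158.96°: ((-158.96 − 137.45) mod 360) = 63.59°.
Offset of -53.62° east of the west edge: ((-53.62 − 137.45) mod 360) = 168.93°.
168.93° > 63.59° ⇒ outside.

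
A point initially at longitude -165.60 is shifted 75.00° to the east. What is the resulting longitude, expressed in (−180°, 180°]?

Start at -165.60°; shift +75.00° → -90.60°.
-90.60° already lies in (−180°, 180°].

-90.60°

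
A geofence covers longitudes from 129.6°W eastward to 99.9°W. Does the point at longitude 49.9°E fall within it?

Band width going east from -129.6° to -99.9°: ((-99.9 − -129.6) mod 360) = 29.7°.
Offset of +49.9° east of the west edge: ((49.9 − -129.6) mod 360) = 179.5°.
179.5° > 29.7° ⇒ outside.

No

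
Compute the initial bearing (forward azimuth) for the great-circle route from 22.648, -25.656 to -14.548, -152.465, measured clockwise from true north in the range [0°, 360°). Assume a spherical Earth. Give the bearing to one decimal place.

Δλ = -152.465 − -25.656 = -126.809°.
θ = atan2( sin Δλ · cos φ₂ , cos φ₁ · sin φ₂ − sin φ₁ · cos φ₂ · cos Δλ )
  = atan2(-0.77497, -0.00850) = -90.629° → normalised to [0°, 360°): 269.371°.

269.4°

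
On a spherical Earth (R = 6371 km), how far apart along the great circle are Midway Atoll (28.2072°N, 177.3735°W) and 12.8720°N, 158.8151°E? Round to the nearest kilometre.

Δλ = 158.8151 − -177.3735 = 336.1886°; wrapped into (−180°, 180°]: -23.8114°.
Δφ = 12.8720 − 28.2072 = -15.3352°.
a = sin²(Δφ/2) + cos φ₁ · cos φ₂ · sin²(Δλ/2) = 0.054366.
c = 2·atan2(√a, √(1−a)) = 0.47066 rad → d = 6371·c ≈ 2998.59 km.

2999 km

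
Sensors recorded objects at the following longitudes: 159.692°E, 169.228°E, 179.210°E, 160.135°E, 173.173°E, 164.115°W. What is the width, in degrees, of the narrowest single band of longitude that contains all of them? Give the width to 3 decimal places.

36.193°

Sort the longitudes: -164.115°, +159.692°, +160.135°, +169.228°, +173.173°, +179.210°.
Eastward gaps between consecutive values (wrapping around): 323.807°, 0.443°, 9.093°, 3.945°, 6.037°, 16.675°.
Largest gap = 323.807° ⇒ minimal covering band is its complement: 360° − 323.807° = 36.193°.
Band runs from +159.692° eastward to -164.115°, crossing the antimeridian.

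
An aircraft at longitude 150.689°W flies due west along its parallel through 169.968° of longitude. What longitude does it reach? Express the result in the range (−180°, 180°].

39.343°E

Start at -150.689°; shift −169.968° → -320.657°.
-320.657° lies outside (−180°, 180°]; add 360° → +39.343°.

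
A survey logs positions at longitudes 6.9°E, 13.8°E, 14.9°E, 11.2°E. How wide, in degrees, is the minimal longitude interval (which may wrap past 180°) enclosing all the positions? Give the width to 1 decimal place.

8.0°

Sort the longitudes: +6.9°, +11.2°, +13.8°, +14.9°.
Eastward gaps between consecutive values (wrapping around): 4.3°, 2.6°, 1.1°, 352.0°.
Largest gap = 352.0° ⇒ minimal covering band is its complement: 360° − 352.0° = 8.0°.
Band runs from +6.9° eastward to +14.9°.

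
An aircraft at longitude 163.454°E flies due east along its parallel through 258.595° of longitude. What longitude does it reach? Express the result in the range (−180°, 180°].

62.049°E

Start at +163.454°; shift +258.595° → +422.049°.
+422.049° lies outside (−180°, 180°]; subtract 360° → +62.049°.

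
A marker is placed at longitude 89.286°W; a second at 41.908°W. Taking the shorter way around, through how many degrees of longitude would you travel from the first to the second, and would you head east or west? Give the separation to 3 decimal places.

47.378° east

Raw difference: -41.908 − -89.286 = 47.378°.
Normalise into (−180°, 180°]: 47.378° stays 47.378°.
Positive ⇒ the second point lies to the east; separation 47.378°.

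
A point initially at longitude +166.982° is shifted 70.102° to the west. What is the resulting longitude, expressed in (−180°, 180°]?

Start at +166.982°; shift −70.102° → +96.880°.
+96.880° already lies in (−180°, 180°].

+96.880°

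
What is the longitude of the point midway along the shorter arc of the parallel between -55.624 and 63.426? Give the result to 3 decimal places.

Signed shortest Δλ from -55.624° to +63.426° is +119.050°.
Midpoint longitude = -55.624° + (+119.050°)/2 = -55.624° + 59.525° = +3.901°.

+3.901°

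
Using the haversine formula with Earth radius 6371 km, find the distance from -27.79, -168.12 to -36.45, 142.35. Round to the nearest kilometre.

4711 km

Δλ = 142.35 − -168.12 = 310.47°; wrapped into (−180°, 180°]: -49.53°.
Δφ = -36.45 − -27.79 = -8.66°.
a = sin²(Δφ/2) + cos φ₁ · cos φ₂ · sin²(Δλ/2) = 0.130569.
c = 2·atan2(√a, √(1−a)) = 0.73942 rad → d = 6371·c ≈ 4710.81 km.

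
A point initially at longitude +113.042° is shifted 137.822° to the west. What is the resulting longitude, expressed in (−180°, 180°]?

Start at +113.042°; shift −137.822° → -24.780°.
-24.780° already lies in (−180°, 180°].

-24.780°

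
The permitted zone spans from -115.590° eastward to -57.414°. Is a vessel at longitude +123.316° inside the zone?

Band width going east from -115.590° to -57.414°: ((-57.414 − -115.590) mod 360) = 58.176°.
Offset of +123.316° east of the west edge: ((123.316 − -115.590) mod 360) = 238.906°.
238.906° > 58.176° ⇒ outside.

No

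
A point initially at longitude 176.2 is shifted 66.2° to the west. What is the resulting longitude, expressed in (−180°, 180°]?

Start at +176.2°; shift −66.2° → +110.0°.
+110.0° already lies in (−180°, 180°].

+110.0°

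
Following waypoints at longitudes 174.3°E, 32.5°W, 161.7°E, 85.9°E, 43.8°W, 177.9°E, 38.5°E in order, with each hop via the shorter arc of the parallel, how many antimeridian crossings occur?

Leg 1: +174.3° → -32.5°, shortest Δλ = 153.2° (east) — crosses 180°.
Leg 2: -32.5° → +161.7°, shortest Δλ = -165.8° (west) — crosses 180°.
Leg 3: +161.7° → +85.9°, shortest Δλ = -75.8° (west) — does not cross 180°.
Leg 4: +85.9° → -43.8°, shortest Δλ = -129.7° (west) — does not cross 180°.
Leg 5: -43.8° → +177.9°, shortest Δλ = -138.3° (west) — crosses 180°.
Leg 6: +177.9° → +38.5°, shortest Δλ = -139.4° (west) — does not cross 180°.
Total crossings: 3.

3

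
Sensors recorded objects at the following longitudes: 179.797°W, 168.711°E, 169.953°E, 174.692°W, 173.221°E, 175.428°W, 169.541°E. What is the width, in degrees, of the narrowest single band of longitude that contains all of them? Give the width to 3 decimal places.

Sort the longitudes: -179.797°, -175.428°, -174.692°, +168.711°, +169.541°, +169.953°, +173.221°.
Eastward gaps between consecutive values (wrapping around): 4.369°, 0.736°, 343.403°, 0.830°, 0.412°, 3.268°, 6.982°.
Largest gap = 343.403° ⇒ minimal covering band is its complement: 360° − 343.403° = 16.597°.
Band runs from +168.711° eastward to -174.692°, crossing the antimeridian.

16.597°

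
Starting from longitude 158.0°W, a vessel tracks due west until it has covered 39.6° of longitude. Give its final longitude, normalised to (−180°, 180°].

Start at -158.0°; shift −39.6° → -197.6°.
-197.6° lies outside (−180°, 180°]; add 360° → +162.4°.

162.4°E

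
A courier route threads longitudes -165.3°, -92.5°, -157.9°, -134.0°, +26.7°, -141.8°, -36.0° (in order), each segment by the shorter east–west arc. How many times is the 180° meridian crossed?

0

Leg 1: -165.3° → -92.5°, shortest Δλ = 72.8° (east) — does not cross 180°.
Leg 2: -92.5° → -157.9°, shortest Δλ = -65.4° (west) — does not cross 180°.
Leg 3: -157.9° → -134.0°, shortest Δλ = 23.9° (east) — does not cross 180°.
Leg 4: -134.0° → +26.7°, shortest Δλ = 160.7° (east) — does not cross 180°.
Leg 5: +26.7° → -141.8°, shortest Δλ = -168.5° (west) — does not cross 180°.
Leg 6: -141.8° → -36.0°, shortest Δλ = 105.8° (east) — does not cross 180°.
Total crossings: 0.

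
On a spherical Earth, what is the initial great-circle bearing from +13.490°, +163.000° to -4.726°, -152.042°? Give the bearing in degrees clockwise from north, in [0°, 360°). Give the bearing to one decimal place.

109.2°

Δλ = -152.042 − 163.000 = -315.042°; wrapped into (−180°, 180°]: 44.958°.
θ = atan2( sin Δλ · cos φ₂ , cos φ₁ · sin φ₂ − sin φ₁ · cos φ₂ · cos Δλ )
  = atan2(0.70419, -0.24463) = 109.157° → normalised to [0°, 360°): 109.157°.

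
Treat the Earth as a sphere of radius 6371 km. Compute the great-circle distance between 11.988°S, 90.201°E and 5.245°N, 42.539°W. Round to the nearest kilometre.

14772 km

Δλ = -42.539 − 90.201 = -132.740°.
Δφ = 5.245 − -11.988 = 17.233°.
a = sin²(Δφ/2) + cos φ₁ · cos φ₂ · sin²(Δλ/2) = 0.840040.
c = 2·atan2(√a, √(1−a)) = 2.31867 rad → d = 6371·c ≈ 14772.23 km.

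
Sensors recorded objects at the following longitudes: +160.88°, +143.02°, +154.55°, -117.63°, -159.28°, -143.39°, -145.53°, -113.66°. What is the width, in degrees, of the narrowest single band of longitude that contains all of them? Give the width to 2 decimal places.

103.32°

Sort the longitudes: -159.28°, -145.53°, -143.39°, -117.63°, -113.66°, +143.02°, +154.55°, +160.88°.
Eastward gaps between consecutive values (wrapping around): 13.75°, 2.14°, 25.76°, 3.97°, 256.68°, 11.53°, 6.33°, 39.84°.
Largest gap = 256.68° ⇒ minimal covering band is its complement: 360° − 256.68° = 103.32°.
Band runs from +143.02° eastward to -113.66°, crossing the antimeridian.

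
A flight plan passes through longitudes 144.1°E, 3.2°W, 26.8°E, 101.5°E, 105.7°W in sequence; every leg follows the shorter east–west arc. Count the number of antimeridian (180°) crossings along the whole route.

1

Leg 1: +144.1° → -3.2°, shortest Δλ = -147.3° (west) — does not cross 180°.
Leg 2: -3.2° → +26.8°, shortest Δλ = 30.0° (east) — does not cross 180°.
Leg 3: +26.8° → +101.5°, shortest Δλ = 74.7° (east) — does not cross 180°.
Leg 4: +101.5° → -105.7°, shortest Δλ = 152.8° (east) — crosses 180°.
Total crossings: 1.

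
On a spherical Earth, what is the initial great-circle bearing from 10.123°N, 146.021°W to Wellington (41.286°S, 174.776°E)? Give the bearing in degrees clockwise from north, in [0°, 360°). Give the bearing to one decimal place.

Δλ = 174.776 − -146.021 = 320.797°; wrapped into (−180°, 180°]: -39.203°.
θ = atan2( sin Δλ · cos φ₂ , cos φ₁ · sin φ₂ − sin φ₁ · cos φ₂ · cos Δλ )
  = atan2(-0.47495, -0.75189) = -147.720° → normalised to [0°, 360°): 212.280°.

212.3°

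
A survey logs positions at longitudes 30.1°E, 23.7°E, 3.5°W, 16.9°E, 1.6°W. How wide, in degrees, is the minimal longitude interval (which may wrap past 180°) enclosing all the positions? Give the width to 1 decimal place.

33.6°

Sort the longitudes: -3.5°, -1.6°, +16.9°, +23.7°, +30.1°.
Eastward gaps between consecutive values (wrapping around): 1.9°, 18.5°, 6.8°, 6.4°, 326.4°.
Largest gap = 326.4° ⇒ minimal covering band is its complement: 360° − 326.4° = 33.6°.
Band runs from -3.5° eastward to +30.1°.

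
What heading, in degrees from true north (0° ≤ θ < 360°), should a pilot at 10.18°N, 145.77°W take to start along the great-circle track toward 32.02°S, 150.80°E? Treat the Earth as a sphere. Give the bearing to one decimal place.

Δλ = 150.80 − -145.77 = 296.57°; wrapped into (−180°, 180°]: -63.43°.
θ = atan2( sin Δλ · cos φ₂ , cos φ₁ · sin φ₂ − sin φ₁ · cos φ₂ · cos Δλ )
  = atan2(-0.75832, -0.58890) = -127.832° → normalised to [0°, 360°): 232.168°.

232.2°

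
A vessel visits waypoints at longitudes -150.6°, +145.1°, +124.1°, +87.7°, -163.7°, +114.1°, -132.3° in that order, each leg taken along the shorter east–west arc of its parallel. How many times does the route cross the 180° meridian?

4

Leg 1: -150.6° → +145.1°, shortest Δλ = -64.3° (west) — crosses 180°.
Leg 2: +145.1° → +124.1°, shortest Δλ = -21.0° (west) — does not cross 180°.
Leg 3: +124.1° → +87.7°, shortest Δλ = -36.4° (west) — does not cross 180°.
Leg 4: +87.7° → -163.7°, shortest Δλ = 108.6° (east) — crosses 180°.
Leg 5: -163.7° → +114.1°, shortest Δλ = -82.2° (west) — crosses 180°.
Leg 6: +114.1° → -132.3°, shortest Δλ = 113.6° (east) — crosses 180°.
Total crossings: 4.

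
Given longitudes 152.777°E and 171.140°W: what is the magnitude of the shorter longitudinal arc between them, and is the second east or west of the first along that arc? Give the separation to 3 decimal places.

Raw difference: -171.140 − 152.777 = -323.917°.
Normalise into (−180°, 180°]: -323.917° + 360° = 36.083°.
Positive ⇒ the second point lies to the east; separation 36.083°.

36.083° east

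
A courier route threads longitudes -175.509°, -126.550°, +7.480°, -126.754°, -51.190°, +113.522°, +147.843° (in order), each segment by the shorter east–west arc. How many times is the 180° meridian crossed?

Leg 1: -175.509° → -126.550°, shortest Δλ = 48.959° (east) — does not cross 180°.
Leg 2: -126.550° → +7.480°, shortest Δλ = 134.03° (east) — does not cross 180°.
Leg 3: +7.480° → -126.754°, shortest Δλ = -134.234° (west) — does not cross 180°.
Leg 4: -126.754° → -51.190°, shortest Δλ = 75.564° (east) — does not cross 180°.
Leg 5: -51.190° → +113.522°, shortest Δλ = 164.712° (east) — does not cross 180°.
Leg 6: +113.522° → +147.843°, shortest Δλ = 34.321° (east) — does not cross 180°.
Total crossings: 0.

0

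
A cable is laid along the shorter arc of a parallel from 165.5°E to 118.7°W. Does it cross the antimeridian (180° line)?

Naïve |-118.7 − 165.5| = 284.2° > 180°, so the shorter arc goes the other way round — across 180°.
Signed shortest Δλ = ((-118.7 − 165.5 + 180) mod 360) − 180 = 75.8°.
Going east by 75.8° from +165.5° passes through 180° before reaching -118.7°.

Yes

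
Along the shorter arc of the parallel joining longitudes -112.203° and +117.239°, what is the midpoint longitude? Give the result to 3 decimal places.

-177.482°

Signed shortest Δλ from -112.203° to +117.239° is -130.558°.
Midpoint longitude = -112.203° + (-130.558°)/2 = -112.203° − 65.279° = -177.482°.
(The naïve average (-112.203 + +117.239)/2 = 2.518° is on the wrong side of the globe.)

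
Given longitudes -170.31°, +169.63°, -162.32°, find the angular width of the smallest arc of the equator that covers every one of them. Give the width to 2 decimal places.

Sort the longitudes: -170.31°, -162.32°, +169.63°.
Eastward gaps between consecutive values (wrapping around): 7.99°, 331.95°, 20.06°.
Largest gap = 331.95° ⇒ minimal covering band is its complement: 360° − 331.95° = 28.05°.
Band runs from +169.63° eastward to -162.32°, crossing the antimeridian.

28.05°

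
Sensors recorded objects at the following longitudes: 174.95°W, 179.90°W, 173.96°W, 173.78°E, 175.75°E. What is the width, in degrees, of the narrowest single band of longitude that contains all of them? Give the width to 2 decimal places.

12.26°

Sort the longitudes: -179.90°, -174.95°, -173.96°, +173.78°, +175.75°.
Eastward gaps between consecutive values (wrapping around): 4.95°, 0.99°, 347.74°, 1.97°, 4.35°.
Largest gap = 347.74° ⇒ minimal covering band is its complement: 360° − 347.74° = 12.26°.
Band runs from +173.78° eastward to -173.96°, crossing the antimeridian.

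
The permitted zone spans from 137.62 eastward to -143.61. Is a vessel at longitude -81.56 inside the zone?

Band width going east from +137.62° to -143.61°: ((-143.61 − 137.62) mod 360) = 78.77°.
Offset of -81.56° east of the west edge: ((-81.56 − 137.62) mod 360) = 140.82°.
140.82° > 78.77° ⇒ outside.

No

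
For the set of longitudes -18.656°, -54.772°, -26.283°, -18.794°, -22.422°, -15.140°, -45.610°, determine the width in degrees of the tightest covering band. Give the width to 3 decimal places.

39.632°

Sort the longitudes: -54.772°, -45.610°, -26.283°, -22.422°, -18.794°, -18.656°, -15.140°.
Eastward gaps between consecutive values (wrapping around): 9.162°, 19.327°, 3.861°, 3.628°, 0.138°, 3.516°, 320.368°.
Largest gap = 320.368° ⇒ minimal covering band is its complement: 360° − 320.368° = 39.632°.
Band runs from -54.772° eastward to -15.140°.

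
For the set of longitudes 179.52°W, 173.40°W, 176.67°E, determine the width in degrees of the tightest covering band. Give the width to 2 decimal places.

9.93°

Sort the longitudes: -179.52°, -173.40°, +176.67°.
Eastward gaps between consecutive values (wrapping around): 6.12°, 350.07°, 3.81°.
Largest gap = 350.07° ⇒ minimal covering band is its complement: 360° − 350.07° = 9.93°.
Band runs from +176.67° eastward to -173.40°, crossing the antimeridian.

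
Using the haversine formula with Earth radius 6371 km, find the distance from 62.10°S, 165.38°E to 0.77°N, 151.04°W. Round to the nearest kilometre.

Δλ = -151.04 − 165.38 = -316.42°; wrapped into (−180°, 180°]: 43.58°.
Δφ = 0.77 − -62.10 = 62.87°.
a = sin²(Δφ/2) + cos φ₁ · cos φ₂ · sin²(Δλ/2) = 0.336466.
c = 2·atan2(√a, √(1−a)) = 1.23760 rad → d = 6371·c ≈ 7884.74 km.

7885 km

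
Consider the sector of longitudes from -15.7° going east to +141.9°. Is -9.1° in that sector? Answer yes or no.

Band width going east from -15.7° to +141.9°: ((141.9 − -15.7) mod 360) = 157.6°.
Offset of -9.1° east of the west edge: ((-9.1 − -15.7) mod 360) = 6.6°.
6.6° ≤ 157.6° ⇒ inside.

Yes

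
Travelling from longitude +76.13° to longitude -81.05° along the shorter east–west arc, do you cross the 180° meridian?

No

Signed shortest Δλ = ((-81.05 − 76.13 + 180) mod 360) − 180 = -157.18°.
Going west by 157.18° from +76.13° reaches -81.05° without touching 180°.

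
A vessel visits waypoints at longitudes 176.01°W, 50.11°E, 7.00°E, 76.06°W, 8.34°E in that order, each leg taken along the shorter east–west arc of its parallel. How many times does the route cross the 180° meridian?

Leg 1: -176.01° → +50.11°, shortest Δλ = -133.88° (west) — crosses 180°.
Leg 2: +50.11° → +7.00°, shortest Δλ = -43.11° (west) — does not cross 180°.
Leg 3: +7.00° → -76.06°, shortest Δλ = -83.06° (west) — does not cross 180°.
Leg 4: -76.06° → +8.34°, shortest Δλ = 84.4° (east) — does not cross 180°.
Total crossings: 1.

1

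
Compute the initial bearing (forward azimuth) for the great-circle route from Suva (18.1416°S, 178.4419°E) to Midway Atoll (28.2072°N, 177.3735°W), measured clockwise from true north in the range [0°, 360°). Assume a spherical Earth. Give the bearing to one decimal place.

Δλ = -177.3735 − 178.4419 = -355.8154°; wrapped into (−180°, 180°]: 4.1846°.
θ = atan2( sin Δλ · cos φ₂ , cos φ₁ · sin φ₂ − sin φ₁ · cos φ₂ · cos Δλ )
  = atan2(0.06430, 0.72282) = 5.084° → normalised to [0°, 360°): 5.084°.

5.1°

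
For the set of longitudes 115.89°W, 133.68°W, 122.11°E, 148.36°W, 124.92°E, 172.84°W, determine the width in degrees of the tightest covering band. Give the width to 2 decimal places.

Sort the longitudes: -172.84°, -148.36°, -133.68°, -115.89°, +122.11°, +124.92°.
Eastward gaps between consecutive values (wrapping around): 24.48°, 14.68°, 17.79°, 238.00°, 2.81°, 62.24°.
Largest gap = 238.00° ⇒ minimal covering band is its complement: 360° − 238.00° = 122.00°.
Band runs from +122.11° eastward to -115.89°, crossing the antimeridian.

122.00°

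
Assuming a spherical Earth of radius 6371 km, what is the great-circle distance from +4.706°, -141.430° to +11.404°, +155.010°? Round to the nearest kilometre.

Δλ = 155.010 − -141.430 = 296.440°; wrapped into (−180°, 180°]: -63.560°.
Δφ = 11.404 − 4.706 = 6.698°.
a = sin²(Δφ/2) + cos φ₁ · cos φ₂ · sin²(Δλ/2) = 0.274390.
c = 2·atan2(√a, √(1−a)) = 1.10266 rad → d = 6371·c ≈ 7025.07 km.

7025 km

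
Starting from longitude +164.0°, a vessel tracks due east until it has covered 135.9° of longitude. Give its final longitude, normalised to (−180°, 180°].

Start at +164.0°; shift +135.9° → +299.9°.
+299.9° lies outside (−180°, 180°]; subtract 360° → -60.1°.

-60.1°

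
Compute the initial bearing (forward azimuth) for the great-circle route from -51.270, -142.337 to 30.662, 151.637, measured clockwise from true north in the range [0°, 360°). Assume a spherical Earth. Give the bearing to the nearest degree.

307°

Δλ = 151.637 − -142.337 = 293.974°; wrapped into (−180°, 180°]: -66.026°.
θ = atan2( sin Δλ · cos φ₂ , cos φ₁ · sin φ₂ − sin φ₁ · cos φ₂ · cos Δλ )
  = atan2(-0.78598, 0.59172) = -53.026° → normalised to [0°, 360°): 306.974°.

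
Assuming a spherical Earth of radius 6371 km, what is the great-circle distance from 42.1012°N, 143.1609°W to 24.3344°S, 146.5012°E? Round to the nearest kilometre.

Δλ = 146.5012 − -143.1609 = 289.6621°; wrapped into (−180°, 180°]: -70.3379°.
Δφ = -24.3344 − 42.1012 = -66.4356°.
a = sin²(Δφ/2) + cos φ₁ · cos φ₂ · sin²(Δλ/2) = 0.524397.
c = 2·atan2(√a, √(1−a)) = 1.61961 rad → d = 6371·c ≈ 10318.53 km.

10319 km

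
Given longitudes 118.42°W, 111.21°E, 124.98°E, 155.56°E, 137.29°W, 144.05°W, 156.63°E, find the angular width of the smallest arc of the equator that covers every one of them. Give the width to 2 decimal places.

130.37°

Sort the longitudes: -144.05°, -137.29°, -118.42°, +111.21°, +124.98°, +155.56°, +156.63°.
Eastward gaps between consecutive values (wrapping around): 6.76°, 18.87°, 229.63°, 13.77°, 30.58°, 1.07°, 59.32°.
Largest gap = 229.63° ⇒ minimal covering band is its complement: 360° − 229.63° = 130.37°.
Band runs from +111.21° eastward to -118.42°, crossing the antimeridian.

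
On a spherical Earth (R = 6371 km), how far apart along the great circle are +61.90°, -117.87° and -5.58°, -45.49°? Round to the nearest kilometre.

9650 km

Δλ = -45.49 − -117.87 = 72.38°.
Δφ = -5.58 − 61.90 = -67.48°.
a = sin²(Δφ/2) + cos φ₁ · cos φ₂ · sin²(Δλ/2) = 0.471937.
c = 2·atan2(√a, √(1−a)) = 1.51464 rad → d = 6371·c ≈ 9649.77 km.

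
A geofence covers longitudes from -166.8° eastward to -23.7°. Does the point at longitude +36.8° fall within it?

No

Band width going east from -166.8° to -23.7°: ((-23.7 − -166.8) mod 360) = 143.1°.
Offset of +36.8° east of the west edge: ((36.8 − -166.8) mod 360) = 203.6°.
203.6° > 143.1° ⇒ outside.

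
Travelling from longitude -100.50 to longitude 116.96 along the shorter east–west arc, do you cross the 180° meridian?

Naïve |116.96 − -100.50| = 217.46° > 180°, so the shorter arc goes the other way round — across 180°.
Signed shortest Δλ = ((116.96 − -100.50 + 180) mod 360) − 180 = -142.54°.
Going west by 142.54° from -100.50° passes through 180° before reaching +116.96°.

Yes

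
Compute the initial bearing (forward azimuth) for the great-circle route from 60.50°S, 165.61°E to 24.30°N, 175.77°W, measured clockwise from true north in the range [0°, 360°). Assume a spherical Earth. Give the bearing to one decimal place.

Δλ = -175.77 − 165.61 = -341.38°; wrapped into (−180°, 180°]: 18.62°.
θ = atan2( sin Δλ · cos φ₂ , cos φ₁ · sin φ₂ − sin φ₁ · cos φ₂ · cos Δλ )
  = atan2(0.29100, 0.95436) = 16.957° → normalised to [0°, 360°): 16.957°.

17.0°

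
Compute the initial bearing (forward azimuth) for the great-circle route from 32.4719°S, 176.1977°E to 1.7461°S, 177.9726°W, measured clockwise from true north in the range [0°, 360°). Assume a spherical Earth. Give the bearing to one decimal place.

11.3°

Δλ = -177.9726 − 176.1977 = -354.1703°; wrapped into (−180°, 180°]: 5.8297°.
θ = atan2( sin Δλ · cos φ₂ , cos φ₁ · sin φ₂ − sin φ₁ · cos φ₂ · cos Δλ )
  = atan2(0.10152, 0.50815) = 11.298° → normalised to [0°, 360°): 11.298°.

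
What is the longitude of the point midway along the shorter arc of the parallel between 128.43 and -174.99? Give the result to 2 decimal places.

Signed shortest Δλ from +128.43° to -174.99° is +56.58°.
Midpoint longitude = +128.43° + (+56.58°)/2 = +128.43° + 28.29° = +156.72°.
(The naïve average (+128.43 + -174.99)/2 = -23.28° is on the wrong side of the globe.)

+156.72°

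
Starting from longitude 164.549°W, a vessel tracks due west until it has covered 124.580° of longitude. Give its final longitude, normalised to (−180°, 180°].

70.871°E

Start at -164.549°; shift −124.580° → -289.129°.
-289.129° lies outside (−180°, 180°]; add 360° → +70.871°.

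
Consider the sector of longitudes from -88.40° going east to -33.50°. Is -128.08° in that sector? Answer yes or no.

No

Band width going east from -88.40° to -33.50°: ((-33.50 − -88.40) mod 360) = 54.90°.
Offset of -128.08° east of the west edge: ((-128.08 − -88.40) mod 360) = 320.32°.
320.32° > 54.90° ⇒ outside.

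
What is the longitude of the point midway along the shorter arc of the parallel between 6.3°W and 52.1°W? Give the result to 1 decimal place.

Signed shortest Δλ from -6.3° to -52.1° is -45.8°.
Midpoint longitude = -6.3° + (-45.8°)/2 = -6.3° − 22.9° = -29.2°.

29.2°W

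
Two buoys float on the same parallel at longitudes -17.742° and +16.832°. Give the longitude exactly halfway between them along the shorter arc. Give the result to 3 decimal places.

Signed shortest Δλ from -17.742° to +16.832° is +34.574°.
Midpoint longitude = -17.742° + (+34.574°)/2 = -17.742° + 17.287° = -0.455°.

-0.455°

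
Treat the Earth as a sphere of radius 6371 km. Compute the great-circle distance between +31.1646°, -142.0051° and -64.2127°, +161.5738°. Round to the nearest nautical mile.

6309 nmi

Δλ = 161.5738 − -142.0051 = 303.5789°; wrapped into (−180°, 180°]: -56.4211°.
Δφ = -64.2127 − 31.1646 = -95.3773°.
a = sin²(Δφ/2) + cos φ₁ · cos φ₂ · sin²(Δλ/2) = 0.630039.
c = 2·atan2(√a, √(1−a)) = 1.83390 rad → d = 6371·c ≈ 11683.77 km ≈ 6308.73 nmi.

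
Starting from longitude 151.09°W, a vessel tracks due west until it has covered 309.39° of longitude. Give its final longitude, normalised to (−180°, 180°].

100.48°W

Start at -151.09°; shift −309.39° → -460.48°.
-460.48° lies outside (−180°, 180°]; add 360° → -100.48°.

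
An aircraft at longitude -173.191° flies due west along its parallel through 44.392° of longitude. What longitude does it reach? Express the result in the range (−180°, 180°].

Start at -173.191°; shift −44.392° → -217.583°.
-217.583° lies outside (−180°, 180°]; add 360° → +142.417°.

+142.417°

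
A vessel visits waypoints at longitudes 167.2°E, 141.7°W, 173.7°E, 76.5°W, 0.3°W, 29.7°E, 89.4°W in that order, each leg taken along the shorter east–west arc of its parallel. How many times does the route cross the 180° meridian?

Leg 1: +167.2° → -141.7°, shortest Δλ = 51.1° (east) — crosses 180°.
Leg 2: -141.7° → +173.7°, shortest Δλ = -44.6° (west) — crosses 180°.
Leg 3: +173.7° → -76.5°, shortest Δλ = 109.8° (east) — crosses 180°.
Leg 4: -76.5° → -0.3°, shortest Δλ = 76.2° (east) — does not cross 180°.
Leg 5: -0.3° → +29.7°, shortest Δλ = 30.0° (east) — does not cross 180°.
Leg 6: +29.7° → -89.4°, shortest Δλ = -119.1° (west) — does not cross 180°.
Total crossings: 3.

3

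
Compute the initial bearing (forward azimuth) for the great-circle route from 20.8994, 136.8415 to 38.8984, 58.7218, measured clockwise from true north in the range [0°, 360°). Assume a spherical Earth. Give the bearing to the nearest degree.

305°

Δλ = 58.7218 − 136.8415 = -78.1197°.
θ = atan2( sin Δλ · cos φ₂ , cos φ₁ · sin φ₂ − sin φ₁ · cos φ₂ · cos Δλ )
  = atan2(-0.76159, 0.52947) = -55.192° → normalised to [0°, 360°): 304.808°.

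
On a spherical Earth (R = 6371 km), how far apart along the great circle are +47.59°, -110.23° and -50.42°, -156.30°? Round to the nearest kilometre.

Δλ = -156.30 − -110.23 = -46.07°.
Δφ = -50.42 − 47.59 = -98.01°.
a = sin²(Δφ/2) + cos φ₁ · cos φ₂ · sin²(Δλ/2) = 0.635467.
c = 2·atan2(√a, √(1−a)) = 1.84516 rad → d = 6371·c ≈ 11755.51 km.

11756 km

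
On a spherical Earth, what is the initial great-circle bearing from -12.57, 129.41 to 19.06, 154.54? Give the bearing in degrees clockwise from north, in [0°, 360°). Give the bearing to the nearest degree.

Δλ = 154.54 − 129.41 = 25.13°.
θ = atan2( sin Δλ · cos φ₂ , cos φ₁ · sin φ₂ − sin φ₁ · cos φ₂ · cos Δλ )
  = atan2(0.40139, 0.50496) = 38.481° → normalised to [0°, 360°): 38.481°.

38°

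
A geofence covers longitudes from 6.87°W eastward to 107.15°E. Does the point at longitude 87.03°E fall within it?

Band width going east from -6.87° to +107.15°: ((107.15 − -6.87) mod 360) = 114.02°.
Offset of +87.03° east of the west edge: ((87.03 − -6.87) mod 360) = 93.90°.
93.90° ≤ 114.02° ⇒ inside.

Yes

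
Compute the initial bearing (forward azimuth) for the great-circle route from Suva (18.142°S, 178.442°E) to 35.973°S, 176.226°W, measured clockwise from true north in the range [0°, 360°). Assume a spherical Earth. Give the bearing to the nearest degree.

Δλ = -176.226 − 178.442 = -354.668°; wrapped into (−180°, 180°]: 5.332°.
θ = atan2( sin Δλ · cos φ₂ , cos φ₁ · sin φ₂ − sin φ₁ · cos φ₂ · cos Δλ )
  = atan2(0.07521, -0.30730) = 166.248° → normalised to [0°, 360°): 166.248°.

166°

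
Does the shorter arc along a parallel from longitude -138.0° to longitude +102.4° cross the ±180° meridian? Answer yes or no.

Yes

Naïve |102.4 − -138.0| = 240.4° > 180°, so the shorter arc goes the other way round — across 180°.
Signed shortest Δλ = ((102.4 − -138.0 + 180) mod 360) − 180 = -119.6°.
Going west by 119.6° from -138.0° passes through 180° before reaching +102.4°.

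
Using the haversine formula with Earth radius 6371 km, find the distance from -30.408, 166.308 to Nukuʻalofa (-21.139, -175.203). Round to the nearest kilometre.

2115 km

Δλ = -175.203 − 166.308 = -341.511°; wrapped into (−180°, 180°]: 18.489°.
Δφ = -21.139 − -30.408 = 9.269°.
a = sin²(Δφ/2) + cos φ₁ · cos φ₂ · sin²(Δλ/2) = 0.027288.
c = 2·atan2(√a, √(1−a)) = 0.33191 rad → d = 6371·c ≈ 2114.57 km.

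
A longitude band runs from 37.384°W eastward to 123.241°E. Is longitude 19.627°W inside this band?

Yes

Band width going east from -37.384° to +123.241°: ((123.241 − -37.384) mod 360) = 160.625°.
Offset of -19.627° east of the west edge: ((-19.627 − -37.384) mod 360) = 17.757°.
17.757° ≤ 160.625° ⇒ inside.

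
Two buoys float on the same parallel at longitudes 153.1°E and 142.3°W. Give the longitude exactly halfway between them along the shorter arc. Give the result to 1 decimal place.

174.6°W

Signed shortest Δλ from +153.1° to -142.3° is +64.6°.
Midpoint longitude = +153.1° + (+64.6°)/2 = +153.1° + 32.3° = +185.4°.
Normalise into (−180°, 180°]: -174.6°.
(The naïve average (+153.1 + -142.3)/2 = 5.4° is on the wrong side of the globe.)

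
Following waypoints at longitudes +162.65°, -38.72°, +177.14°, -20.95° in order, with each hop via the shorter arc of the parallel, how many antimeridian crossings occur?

3

Leg 1: +162.65° → -38.72°, shortest Δλ = 158.63° (east) — crosses 180°.
Leg 2: -38.72° → +177.14°, shortest Δλ = -144.14° (west) — crosses 180°.
Leg 3: +177.14° → -20.95°, shortest Δλ = 161.91° (east) — crosses 180°.
Total crossings: 3.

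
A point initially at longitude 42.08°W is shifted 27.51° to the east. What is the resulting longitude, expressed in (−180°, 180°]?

Start at -42.08°; shift +27.51° → -14.57°.
-14.57° already lies in (−180°, 180°].

14.57°W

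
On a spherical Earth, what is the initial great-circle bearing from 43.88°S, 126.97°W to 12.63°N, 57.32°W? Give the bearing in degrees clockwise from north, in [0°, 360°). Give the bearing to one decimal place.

Δλ = -57.32 − -126.97 = 69.65°.
θ = atan2( sin Δλ · cos φ₂ , cos φ₁ · sin φ₂ − sin φ₁ · cos φ₂ · cos Δλ )
  = atan2(0.91490, 0.39282) = 66.763° → normalised to [0°, 360°): 66.763°.

66.8°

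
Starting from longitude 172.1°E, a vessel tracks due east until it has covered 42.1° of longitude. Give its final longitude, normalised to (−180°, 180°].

145.8°W

Start at +172.1°; shift +42.1° → +214.2°.
+214.2° lies outside (−180°, 180°]; subtract 360° → -145.8°.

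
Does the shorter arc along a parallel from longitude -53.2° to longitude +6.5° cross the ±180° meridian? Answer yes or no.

No

Signed shortest Δλ = ((6.5 − -53.2 + 180) mod 360) − 180 = 59.7°.
Going east by 59.7° from -53.2° reaches +6.5° without touching 180°.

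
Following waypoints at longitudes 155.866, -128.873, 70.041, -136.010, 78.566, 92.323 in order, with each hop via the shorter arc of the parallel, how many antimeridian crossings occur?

4

Leg 1: +155.866° → -128.873°, shortest Δλ = 75.261° (east) — crosses 180°.
Leg 2: -128.873° → +70.041°, shortest Δλ = -161.086° (west) — crosses 180°.
Leg 3: +70.041° → -136.010°, shortest Δλ = 153.949° (east) — crosses 180°.
Leg 4: -136.010° → +78.566°, shortest Δλ = -145.424° (west) — crosses 180°.
Leg 5: +78.566° → +92.323°, shortest Δλ = 13.757° (east) — does not cross 180°.
Total crossings: 4.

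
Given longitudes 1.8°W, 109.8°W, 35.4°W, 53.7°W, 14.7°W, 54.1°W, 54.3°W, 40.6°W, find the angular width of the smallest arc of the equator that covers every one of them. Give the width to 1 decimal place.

108.0°

Sort the longitudes: -109.8°, -54.3°, -54.1°, -53.7°, -40.6°, -35.4°, -14.7°, -1.8°.
Eastward gaps between consecutive values (wrapping around): 55.5°, 0.2°, 0.4°, 13.1°, 5.2°, 20.7°, 12.9°, 252.0°.
Largest gap = 252.0° ⇒ minimal covering band is its complement: 360° − 252.0° = 108.0°.
Band runs from -109.8° eastward to -1.8°.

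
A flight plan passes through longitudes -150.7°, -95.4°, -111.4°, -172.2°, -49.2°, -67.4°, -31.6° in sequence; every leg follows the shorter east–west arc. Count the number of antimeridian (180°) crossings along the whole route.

Leg 1: -150.7° → -95.4°, shortest Δλ = 55.3° (east) — does not cross 180°.
Leg 2: -95.4° → -111.4°, shortest Δλ = -16.0° (west) — does not cross 180°.
Leg 3: -111.4° → -172.2°, shortest Δλ = -60.8° (west) — does not cross 180°.
Leg 4: -172.2° → -49.2°, shortest Δλ = 123.0° (east) — does not cross 180°.
Leg 5: -49.2° → -67.4°, shortest Δλ = -18.2° (west) — does not cross 180°.
Leg 6: -67.4° → -31.6°, shortest Δλ = 35.8° (east) — does not cross 180°.
Total crossings: 0.

0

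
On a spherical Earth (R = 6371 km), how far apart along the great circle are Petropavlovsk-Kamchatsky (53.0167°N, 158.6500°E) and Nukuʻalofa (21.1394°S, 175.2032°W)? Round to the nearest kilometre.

Δλ = -175.2032 − 158.6500 = -333.8532°; wrapped into (−180°, 180°]: 26.1468°.
Δφ = -21.1394 − 53.0167 = -74.1561°.
a = sin²(Δφ/2) + cos φ₁ · cos φ₂ · sin²(Δλ/2) = 0.392201.
c = 2·atan2(√a, √(1−a)) = 1.35349 rad → d = 6371·c ≈ 8623.09 km.

8623 km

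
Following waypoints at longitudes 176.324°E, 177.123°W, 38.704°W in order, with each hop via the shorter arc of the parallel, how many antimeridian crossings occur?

1

Leg 1: +176.324° → -177.123°, shortest Δλ = 6.553° (east) — crosses 180°.
Leg 2: -177.123° → -38.704°, shortest Δλ = 138.419° (east) — does not cross 180°.
Total crossings: 1.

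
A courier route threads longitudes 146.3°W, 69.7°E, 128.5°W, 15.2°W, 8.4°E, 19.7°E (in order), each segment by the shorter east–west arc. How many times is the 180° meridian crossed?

Leg 1: -146.3° → +69.7°, shortest Δλ = -144.0° (west) — crosses 180°.
Leg 2: +69.7° → -128.5°, shortest Δλ = 161.8° (east) — crosses 180°.
Leg 3: -128.5° → -15.2°, shortest Δλ = 113.3° (east) — does not cross 180°.
Leg 4: -15.2° → +8.4°, shortest Δλ = 23.6° (east) — does not cross 180°.
Leg 5: +8.4° → +19.7°, shortest Δλ = 11.3° (east) — does not cross 180°.
Total crossings: 2.

2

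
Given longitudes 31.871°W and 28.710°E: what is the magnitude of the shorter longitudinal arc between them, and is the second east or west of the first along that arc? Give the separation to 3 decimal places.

Raw difference: 28.710 − -31.871 = 60.581°.
Normalise into (−180°, 180°]: 60.581° stays 60.581°.
Positive ⇒ the second point lies to the east; separation 60.581°.

60.581° east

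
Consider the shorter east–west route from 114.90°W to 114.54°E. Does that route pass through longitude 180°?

Yes

Naïve |114.54 − -114.90| = 229.44° > 180°, so the shorter arc goes the other way round — across 180°.
Signed shortest Δλ = ((114.54 − -114.90 + 180) mod 360) − 180 = -130.56°.
Going west by 130.56° from -114.90° passes through 180° before reaching +114.54°.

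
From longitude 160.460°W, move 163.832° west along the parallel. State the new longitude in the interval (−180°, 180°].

35.708°E

Start at -160.460°; shift −163.832° → -324.292°.
-324.292° lies outside (−180°, 180°]; add 360° → +35.708°.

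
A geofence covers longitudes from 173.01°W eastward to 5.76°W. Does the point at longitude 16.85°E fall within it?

Band width going east from -173.01° to -5.76°: ((-5.76 − -173.01) mod 360) = 167.25°.
Offset of +16.85° east of the west edge: ((16.85 − -173.01) mod 360) = 189.86°.
189.86° > 167.25° ⇒ outside.

No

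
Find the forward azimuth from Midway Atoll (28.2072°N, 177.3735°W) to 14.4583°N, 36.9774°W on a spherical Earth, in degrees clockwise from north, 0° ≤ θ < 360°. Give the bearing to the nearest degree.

47°

Δλ = -36.9774 − -177.3735 = 140.3961°.
θ = atan2( sin Δλ · cos φ₂ , cos φ₁ · sin φ₂ − sin φ₁ · cos φ₂ · cos Δλ )
  = atan2(0.61729, 0.57266) = 47.148° → normalised to [0°, 360°): 47.148°.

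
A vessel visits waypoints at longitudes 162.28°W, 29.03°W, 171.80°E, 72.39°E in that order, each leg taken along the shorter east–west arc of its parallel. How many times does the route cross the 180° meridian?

1

Leg 1: -162.28° → -29.03°, shortest Δλ = 133.25° (east) — does not cross 180°.
Leg 2: -29.03° → +171.80°, shortest Δλ = -159.17° (west) — crosses 180°.
Leg 3: +171.80° → +72.39°, shortest Δλ = -99.41° (west) — does not cross 180°.
Total crossings: 1.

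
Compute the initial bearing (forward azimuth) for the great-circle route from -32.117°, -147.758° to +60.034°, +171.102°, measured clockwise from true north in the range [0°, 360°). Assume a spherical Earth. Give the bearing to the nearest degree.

341°

Δλ = 171.102 − -147.758 = 318.860°; wrapped into (−180°, 180°]: -41.140°.
θ = atan2( sin Δλ · cos φ₂ , cos φ₁ · sin φ₂ − sin φ₁ · cos φ₂ · cos Δλ )
  = atan2(-0.32861, 0.93373) = -19.389° → normalised to [0°, 360°): 340.611°.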